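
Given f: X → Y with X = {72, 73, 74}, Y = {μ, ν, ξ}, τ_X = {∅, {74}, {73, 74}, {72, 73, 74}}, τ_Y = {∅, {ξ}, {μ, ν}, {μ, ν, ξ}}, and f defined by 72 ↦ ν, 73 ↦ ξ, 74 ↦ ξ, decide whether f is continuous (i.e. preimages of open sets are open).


f is NOT continuous.

Compute f^{-1}(U) for each U ∈ τ_Y:
  U = ∅: f^{-1}(U) = ∅ ∈ τ_X ✓.
  U = {ξ}: f^{-1}(U) = {73, 74} ∈ τ_X ✓.
  U = {μ, ν}: f^{-1}(U) = {72} ∉ τ_X ✗.
  U = {μ, ν, ξ}: f^{-1}(U) = {72, 73, 74} ∈ τ_X ✓.
Found U = {μ, ν} with f^{-1}(U) = {72} not in τ_X. Therefore f is NOT continuous.


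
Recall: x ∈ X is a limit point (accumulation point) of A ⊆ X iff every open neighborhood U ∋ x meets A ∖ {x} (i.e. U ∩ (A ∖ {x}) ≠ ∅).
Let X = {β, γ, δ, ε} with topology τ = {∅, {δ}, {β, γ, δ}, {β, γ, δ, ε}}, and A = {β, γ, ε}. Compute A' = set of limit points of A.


A' = {β, γ, ε}

For each x ∈ X, list the open sets U ∈ τ with x ∈ U, then check whether U ∩ (A ∖ {x}) ≠ ∅ for every such U.
  x = β: opens ∋ x are {β, γ, δ}, {β, γ, δ, ε}; each meets A ∖ {β}, so x IS a limit point.
  x = γ: opens ∋ x are {β, γ, δ}, {β, γ, δ, ε}; each meets A ∖ {γ}, so x IS a limit point.
  x = δ: open {δ} ∋ x has {δ} ∩ (A ∖ {δ}) = ∅, so x is NOT a limit point.
  x = ε: opens ∋ x are {β, γ, δ, ε}; each meets A ∖ {ε}, so x IS a limit point.
Collecting: A' = {β, γ, ε}.


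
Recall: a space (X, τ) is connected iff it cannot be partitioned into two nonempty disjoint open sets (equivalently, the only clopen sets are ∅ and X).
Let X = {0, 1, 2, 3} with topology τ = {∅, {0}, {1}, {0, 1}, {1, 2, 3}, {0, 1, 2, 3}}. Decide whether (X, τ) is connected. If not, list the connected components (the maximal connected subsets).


(X, τ) is disconnected; components = [{0}, {1, 2, 3}].

Find clopen sets (U ∈ τ with X ∖ U ∈ τ):
  U = ∅, X ∖ U = {0, 1, 2, 3} — both open, so U is clopen.
  U = {0}, X ∖ U = {1, 2, 3} — both open, so U is clopen.
  U = {1, 2, 3}, X ∖ U = {0} — both open, so U is clopen.
  U = {0, 1, 2, 3}, X ∖ U = ∅ — both open, so U is clopen.
Nontrivial clopen(s) exist: e.g. {1, 2, 3}. So (X, τ) is disconnected.
Compute connected components by grouping points that agree on all clopens:
  component: {0}
  component: {1, 2, 3}


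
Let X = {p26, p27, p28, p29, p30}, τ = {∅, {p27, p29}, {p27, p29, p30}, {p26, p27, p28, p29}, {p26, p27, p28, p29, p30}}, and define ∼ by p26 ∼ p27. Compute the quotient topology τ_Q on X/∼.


X/∼ = {[p26=p27], [p28], [p29], [p30]}; |τ_Q| = 3.

Equivalence classes: [p26=p27], [p28], [p29], [p30].
Quotient map π: X → X/∼ sends p26 ↦ [p26=p27], p27 ↦ [p26=p27], p28 ↦ [p28], p29 ↦ [p29], p30 ↦ [p30].
For each subset V ⊆ X/∼, compute π^{-1}(V) ⊆ X and check whether π^{-1}(V) ∈ τ. V is open in τ_Q iff π^{-1}(V) ∈ τ.
  V = {}: π^{-1}(V) = ∅ ∈ τ ✓.
  V = {[p26=p27]}: π^{-1}(V) = {p26, p27} ∉ τ ✗.
  V = {[p28]}: π^{-1}(V) = {p28} ∉ τ ✗.
  V = {[p26=p27], [p28]}: π^{-1}(V) = {p26, p27, p28} ∉ τ ✗.
  V = {[p29]}: π^{-1}(V) = {p29} ∉ τ ✗.
  V = {[p26=p27], [p29]}: π^{-1}(V) = {p26, p27, p29} ∉ τ ✗.
  V = {[p28], [p29]}: π^{-1}(V) = {p28, p29} ∉ τ ✗.
  V = {[p26=p27], [p28], [p29]}: π^{-1}(V) = {p26, p27, p28, p29} ∈ τ ✓.
  V = {[p30]}: π^{-1}(V) = {p30} ∉ τ ✗.
  V = {[p26=p27], [p30]}: π^{-1}(V) = {p26, p27, p30} ∉ τ ✗.
  V = {[p28], [p30]}: π^{-1}(V) = {p28, p30} ∉ τ ✗.
  V = {[p26=p27], [p28], [p30]}: π^{-1}(V) = {p26, p27, p28, p30} ∉ τ ✗.
  V = {[p29], [p30]}: π^{-1}(V) = {p29, p30} ∉ τ ✗.
  V = {[p26=p27], [p29], [p30]}: π^{-1}(V) = {p26, p27, p29, p30} ∉ τ ✗.
  V = {[p28], [p29], [p30]}: π^{-1}(V) = {p28, p29, p30} ∉ τ ✗.
  V = {[p26=p27], [p28], [p29], [p30]}: π^{-1}(V) = {p26, p27, p28, p29, p30} ∈ τ ✓.
Open sets in the quotient: τ_Q = {{}, {[p26=p27], [p28], [p29]}, {[p26=p27], [p28], [p29], [p30]}} (3 elements).


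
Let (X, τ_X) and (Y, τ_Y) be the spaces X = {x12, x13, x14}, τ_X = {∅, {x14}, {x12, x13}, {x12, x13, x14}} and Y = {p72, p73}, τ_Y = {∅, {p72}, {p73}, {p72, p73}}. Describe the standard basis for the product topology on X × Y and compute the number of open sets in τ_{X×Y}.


Basis B = {∅ × ∅, {x14} × {p72}, {x14} × {p73}, {x12, x13} × {p72}, {x12, x13} × {p73}, {x14} × {p72, p73}, {x12, x13, x14} × {p72}, {x12, x13, x14} × {p73}, {x12, x13} × {p72, p73}, {x12, x13, x14} × {p72, p73}}; |τ_{X×Y}| = 16.

Enumerate products U × V with U ∈ τ_X, V ∈ τ_Y (deduplicated):
  ∅ × ∅ = {} (∅)
  {x14} × {p72} = {(x14,p72)}
  {x14} × {p73} = {(x14,p73)}
  {x12, x13} × {p72} = {(x12,p72), (x13,p72)}
  {x12, x13} × {p73} = {(x12,p73), (x13,p73)}
  {x14} × {p72, p73} = {(x14,p72), (x14,p73)}
  {x12, x13, x14} × {p72} = {(x12,p72), (x13,p72), (x14,p72)}
  {x12, x13, x14} × {p73} = {(x12,p73), (x13,p73), (x14,p73)}
  {x12, x13} × {p72, p73} = {(x12,p72), (x12,p73), (x13,p72), (x13,p73)}
  {x12, x13, x14} × {p72, p73} = {(x12,p72), (x12,p73), (x13,p72), (x13,p73), (x14,p72), (x14,p73)}
These 10 distinct sets form the basis B.
Close under arbitrary unions to get τ_{X×Y}; counting gives |τ_{X×Y}| = 16.


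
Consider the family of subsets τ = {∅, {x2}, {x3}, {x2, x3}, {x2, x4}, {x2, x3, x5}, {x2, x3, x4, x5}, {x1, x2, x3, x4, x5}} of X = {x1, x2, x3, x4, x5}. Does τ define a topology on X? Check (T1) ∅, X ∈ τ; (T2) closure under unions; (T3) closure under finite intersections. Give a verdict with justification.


τ is NOT a topology on X.

Axiom (T1): ∅ ∈ τ? Yes; X ∈ τ? Yes.
Axiom (T2/T3): check pairwise unions and intersections of members of τ.
Counterexample for (T2): {x3} ∪ {x2, x4} = {x2, x3, x4} ∉ τ. Therefore τ is NOT a topology.


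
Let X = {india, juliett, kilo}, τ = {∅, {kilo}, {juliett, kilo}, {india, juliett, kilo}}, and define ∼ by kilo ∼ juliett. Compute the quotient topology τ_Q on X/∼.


X/∼ = {[india], [juliett=kilo]}; |τ_Q| = 3.

Equivalence classes: [india], [juliett=kilo].
Quotient map π: X → X/∼ sends india ↦ [india], juliett ↦ [juliett=kilo], kilo ↦ [juliett=kilo].
For each subset V ⊆ X/∼, compute π^{-1}(V) ⊆ X and check whether π^{-1}(V) ∈ τ. V is open in τ_Q iff π^{-1}(V) ∈ τ.
  V = {}: π^{-1}(V) = ∅ ∈ τ ✓.
  V = {[india]}: π^{-1}(V) = {india} ∉ τ ✗.
  V = {[juliett=kilo]}: π^{-1}(V) = {juliett, kilo} ∈ τ ✓.
  V = {[india], [juliett=kilo]}: π^{-1}(V) = {india, juliett, kilo} ∈ τ ✓.
Open sets in the quotient: τ_Q = {{}, {[juliett=kilo]}, {[india], [juliett=kilo]}} (3 elements).


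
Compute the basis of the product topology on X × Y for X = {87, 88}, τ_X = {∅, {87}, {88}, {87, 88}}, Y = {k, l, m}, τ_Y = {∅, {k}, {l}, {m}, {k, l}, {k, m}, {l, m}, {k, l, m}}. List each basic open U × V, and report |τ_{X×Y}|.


Basis B = {∅ × ∅, {87} × {k}, {87} × {l}, {87} × {m}, {88} × {k}, {88} × {l}, {88} × {m}, {87} × {k, l}, {87} × {k, m}, {87, 88} × {k}, {87} × {l, m}, {87, 88} × {l}, {87, 88} × {m}, {88} × {k, l}, {88} × {k, m}, {88} × {l, m}, {87} × {k, l, m}, {88} × {k, l, m}, {87, 88} × {k, l}, {87, 88} × {k, m}, {87, 88} × {l, m}, {87, 88} × {k, l, m}}; |τ_{X×Y}| = 64.

Enumerate products U × V with U ∈ τ_X, V ∈ τ_Y (deduplicated):
  ∅ × ∅ = {} (∅)
  {87} × {k} = {(87,k)}
  {87} × {l} = {(87,l)}
  {87} × {m} = {(87,m)}
  {88} × {k} = {(88,k)}
  {88} × {l} = {(88,l)}
  {88} × {m} = {(88,m)}
  {87} × {k, l} = {(87,k), (87,l)}
  {87} × {k, m} = {(87,k), (87,m)}
  {87, 88} × {k} = {(87,k), (88,k)}
  {87} × {l, m} = {(87,l), (87,m)}
  {87, 88} × {l} = {(87,l), (88,l)}
  {87, 88} × {m} = {(87,m), (88,m)}
  {88} × {k, l} = {(88,k), (88,l)}
  {88} × {k, m} = {(88,k), (88,m)}
  {88} × {l, m} = {(88,l), (88,m)}
  {87} × {k, l, m} = {(87,k), (87,l), (87,m)}
  {88} × {k, l, m} = {(88,k), (88,l), (88,m)}
  {87, 88} × {k, l} = {(87,k), (87,l), (88,k), (88,l)}
  {87, 88} × {k, m} = {(87,k), (87,m), (88,k), (88,m)}
  {87, 88} × {l, m} = {(87,l), (87,m), (88,l), (88,m)}
  {87, 88} × {k, l, m} = {(87,k), (87,l), (87,m), (88,k), (88,l), (88,m)}
These 22 distinct sets form the basis B.
Close under arbitrary unions to get τ_{X×Y}; counting gives |τ_{X×Y}| = 64.


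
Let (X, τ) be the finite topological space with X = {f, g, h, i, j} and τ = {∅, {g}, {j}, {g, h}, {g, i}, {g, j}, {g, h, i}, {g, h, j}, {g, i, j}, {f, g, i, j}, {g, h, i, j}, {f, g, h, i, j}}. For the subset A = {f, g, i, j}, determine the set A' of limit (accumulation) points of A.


A' = {f, h, i}

For each x ∈ X, list the open sets U ∈ τ with x ∈ U, then check whether U ∩ (A ∖ {x}) ≠ ∅ for every such U.
  x = f: opens ∋ x are {f, g, i, j}, {f, g, h, i, j}; each meets A ∖ {f}, so x IS a limit point.
  x = g: open {g} ∋ x has {g} ∩ (A ∖ {g}) = ∅, so x is NOT a limit point.
  x = h: opens ∋ x are {g, h}, {g, h, i}, {g, h, j}, {g, h, i, j}, {f, g, h, i, j}; each meets A ∖ {h}, so x IS a limit point.
  x = i: opens ∋ x are {g, i}, {g, h, i}, {g, i, j}, {f, g, i, j}, {g, h, i, j}, {f, g, h, i, j}; each meets A ∖ {i}, so x IS a limit point.
  x = j: open {j} ∋ x has {j} ∩ (A ∖ {j}) = ∅, so x is NOT a limit point.
Collecting: A' = {f, h, i}.


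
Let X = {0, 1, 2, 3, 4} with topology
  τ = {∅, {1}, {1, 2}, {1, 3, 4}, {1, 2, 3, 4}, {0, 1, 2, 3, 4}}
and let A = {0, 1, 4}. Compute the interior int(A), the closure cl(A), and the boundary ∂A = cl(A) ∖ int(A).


int(A) = {1}, cl(A) = {0, 1, 2, 3, 4}, ∂A = {0, 2, 3, 4}.

Closed sets in (X, τ) are complements of opens:
  closed(X, τ) = {∅, {0}, {0, 2}, {0, 3, 4}, {0, 2, 3, 4}, {0, 1, 2, 3, 4}}.
int(A) = ⋃ {U ∈ τ : U ⊆ A}. Opens contained in A: ∅, {1}.
Taking the union of these: int(A) = {1}.
cl(A) = ⋂ {C closed : A ⊆ C}. Closed sets containing A: {0, 1, 2, 3, 4}.
Intersecting these: cl(A) = {0, 1, 2, 3, 4}.
∂A = cl(A) ∖ int(A) = {0, 1, 2, 3, 4} ∖ {1} = {0, 2, 3, 4}.


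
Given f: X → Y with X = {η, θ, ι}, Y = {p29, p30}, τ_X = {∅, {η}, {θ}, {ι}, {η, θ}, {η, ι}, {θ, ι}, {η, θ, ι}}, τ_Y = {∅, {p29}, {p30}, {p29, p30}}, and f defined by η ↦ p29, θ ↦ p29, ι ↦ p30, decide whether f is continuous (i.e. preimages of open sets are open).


f IS continuous.

Compute f^{-1}(U) for each U ∈ τ_Y:
  U = ∅: f^{-1}(U) = ∅ ∈ τ_X ✓.
  U = {p29}: f^{-1}(U) = {η, θ} ∈ τ_X ✓.
  U = {p30}: f^{-1}(U) = {ι} ∈ τ_X ✓.
  U = {p29, p30}: f^{-1}(U) = {η, θ, ι} ∈ τ_X ✓.
Every preimage lies in τ_X, so f IS continuous.


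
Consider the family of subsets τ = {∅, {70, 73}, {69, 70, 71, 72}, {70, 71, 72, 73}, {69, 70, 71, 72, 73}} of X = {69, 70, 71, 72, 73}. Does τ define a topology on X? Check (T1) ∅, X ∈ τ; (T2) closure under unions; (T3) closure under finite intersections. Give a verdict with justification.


τ is NOT a topology on X.

Axiom (T1): ∅ ∈ τ? Yes; X ∈ τ? Yes.
Axiom (T2/T3): check pairwise unions and intersections of members of τ.
Counterexample for (T3): {70, 73} ∩ {69, 70, 71, 72} = {70} ∉ τ. Therefore τ is NOT a topology.


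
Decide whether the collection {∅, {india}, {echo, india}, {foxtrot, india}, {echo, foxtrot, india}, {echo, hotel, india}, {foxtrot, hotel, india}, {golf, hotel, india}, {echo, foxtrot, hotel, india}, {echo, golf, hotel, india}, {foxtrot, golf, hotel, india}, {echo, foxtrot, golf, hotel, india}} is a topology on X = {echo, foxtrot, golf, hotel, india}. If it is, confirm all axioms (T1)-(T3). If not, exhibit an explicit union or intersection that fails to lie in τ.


τ is NOT a topology on X.

Axiom (T1): ∅ ∈ τ? Yes; X ∈ τ? Yes.
Axiom (T2/T3): check pairwise unions and intersections of members of τ.
Counterexample for (T3): {echo, hotel, india} ∩ {foxtrot, hotel, india} = {hotel, india} ∉ τ. Therefore τ is NOT a topology.


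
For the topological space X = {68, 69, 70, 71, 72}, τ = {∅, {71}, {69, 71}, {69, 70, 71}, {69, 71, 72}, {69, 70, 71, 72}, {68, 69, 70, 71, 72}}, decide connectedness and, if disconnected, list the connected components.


(X, τ) is connected.

Find clopen sets (U ∈ τ with X ∖ U ∈ τ):
  U = ∅, X ∖ U = {68, 69, 70, 71, 72} — both open, so U is clopen.
  U = {68, 69, 70, 71, 72}, X ∖ U = ∅ — both open, so U is clopen.
Only trivial clopens (∅ and X) exist, so (X, τ) is connected.
Compute connected components by grouping points that agree on all clopens:
  component: {68, 69, 70, 71, 72}


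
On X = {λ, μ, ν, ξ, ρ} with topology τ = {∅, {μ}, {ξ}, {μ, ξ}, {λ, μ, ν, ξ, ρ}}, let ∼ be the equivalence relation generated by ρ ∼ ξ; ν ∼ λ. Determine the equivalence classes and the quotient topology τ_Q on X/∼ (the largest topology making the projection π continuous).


X/∼ = {[λ=ν], [μ], [ξ=ρ]}; |τ_Q| = 3.

Equivalence classes: [λ=ν], [μ], [ξ=ρ].
Quotient map π: X → X/∼ sends λ ↦ [λ=ν], μ ↦ [μ], ν ↦ [λ=ν], ξ ↦ [ξ=ρ], ρ ↦ [ξ=ρ].
For each subset V ⊆ X/∼, compute π^{-1}(V) ⊆ X and check whether π^{-1}(V) ∈ τ. V is open in τ_Q iff π^{-1}(V) ∈ τ.
  V = {}: π^{-1}(V) = ∅ ∈ τ ✓.
  V = {[λ=ν]}: π^{-1}(V) = {λ, ν} ∉ τ ✗.
  V = {[μ]}: π^{-1}(V) = {μ} ∈ τ ✓.
  V = {[λ=ν], [μ]}: π^{-1}(V) = {λ, μ, ν} ∉ τ ✗.
  V = {[ξ=ρ]}: π^{-1}(V) = {ξ, ρ} ∉ τ ✗.
  V = {[λ=ν], [ξ=ρ]}: π^{-1}(V) = {λ, ν, ξ, ρ} ∉ τ ✗.
  V = {[μ], [ξ=ρ]}: π^{-1}(V) = {μ, ξ, ρ} ∉ τ ✗.
  V = {[λ=ν], [μ], [ξ=ρ]}: π^{-1}(V) = {λ, μ, ν, ξ, ρ} ∈ τ ✓.
Open sets in the quotient: τ_Q = {{}, {[μ]}, {[λ=ν], [μ], [ξ=ρ]}} (3 elements).


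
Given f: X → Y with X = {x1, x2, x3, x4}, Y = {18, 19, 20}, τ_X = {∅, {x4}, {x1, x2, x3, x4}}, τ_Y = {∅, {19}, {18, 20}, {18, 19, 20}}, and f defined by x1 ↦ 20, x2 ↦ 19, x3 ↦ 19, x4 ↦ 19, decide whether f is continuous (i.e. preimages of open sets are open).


f is NOT continuous.

Compute f^{-1}(U) for each U ∈ τ_Y:
  U = ∅: f^{-1}(U) = ∅ ∈ τ_X ✓.
  U = {19}: f^{-1}(U) = {x2, x3, x4} ∉ τ_X ✗.
  U = {18, 20}: f^{-1}(U) = {x1} ∉ τ_X ✗.
  U = {18, 19, 20}: f^{-1}(U) = {x1, x2, x3, x4} ∈ τ_X ✓.
Found U = {19} with f^{-1}(U) = {x2, x3, x4} not in τ_X. Therefore f is NOT continuous.


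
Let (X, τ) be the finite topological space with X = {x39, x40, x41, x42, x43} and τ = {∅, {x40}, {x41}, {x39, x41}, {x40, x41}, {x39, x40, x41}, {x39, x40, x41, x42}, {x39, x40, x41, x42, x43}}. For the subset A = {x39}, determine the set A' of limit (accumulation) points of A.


A' = {x42, x43}

For each x ∈ X, list the open sets U ∈ τ with x ∈ U, then check whether U ∩ (A ∖ {x}) ≠ ∅ for every such U.
  x = x39: open {x39, x41} ∋ x has {x39, x41} ∩ (A ∖ {x39}) = ∅, so x is NOT a limit point.
  x = x40: open {x40} ∋ x has {x40} ∩ (A ∖ {x40}) = ∅, so x is NOT a limit point.
  x = x41: open {x41} ∋ x has {x41} ∩ (A ∖ {x41}) = ∅, so x is NOT a limit point.
  x = x42: opens ∋ x are {x39, x40, x41, x42}, {x39, x40, x41, x42, x43}; each meets A ∖ {x42}, so x IS a limit point.
  x = x43: opens ∋ x are {x39, x40, x41, x42, x43}; each meets A ∖ {x43}, so x IS a limit point.
Collecting: A' = {x42, x43}.


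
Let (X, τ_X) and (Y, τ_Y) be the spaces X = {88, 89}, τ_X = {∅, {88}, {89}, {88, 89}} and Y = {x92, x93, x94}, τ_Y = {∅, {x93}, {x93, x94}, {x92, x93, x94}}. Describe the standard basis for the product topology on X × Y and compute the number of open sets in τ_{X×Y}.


Basis B = {∅ × ∅, {88} × {x93}, {89} × {x93}, {88} × {x93, x94}, {88, 89} × {x93}, {89} × {x93, x94}, {88} × {x92, x93, x94}, {89} × {x92, x93, x94}, {88, 89} × {x93, x94}, {88, 89} × {x92, x93, x94}}; |τ_{X×Y}| = 16.

Enumerate products U × V with U ∈ τ_X, V ∈ τ_Y (deduplicated):
  ∅ × ∅ = {} (∅)
  {88} × {x93} = {(88,x93)}
  {89} × {x93} = {(89,x93)}
  {88} × {x93, x94} = {(88,x93), (88,x94)}
  {88, 89} × {x93} = {(88,x93), (89,x93)}
  {89} × {x93, x94} = {(89,x93), (89,x94)}
  {88} × {x92, x93, x94} = {(88,x92), (88,x93), (88,x94)}
  {89} × {x92, x93, x94} = {(89,x92), (89,x93), (89,x94)}
  {88, 89} × {x93, x94} = {(88,x93), (88,x94), (89,x93), (89,x94)}
  {88, 89} × {x92, x93, x94} = {(88,x92), (88,x93), (88,x94), (89,x92), (89,x93), (89,x94)}
These 10 distinct sets form the basis B.
Close under arbitrary unions to get τ_{X×Y}; counting gives |τ_{X×Y}| = 16.


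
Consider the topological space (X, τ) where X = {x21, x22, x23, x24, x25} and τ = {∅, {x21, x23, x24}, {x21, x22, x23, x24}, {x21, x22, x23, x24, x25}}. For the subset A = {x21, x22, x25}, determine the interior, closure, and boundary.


int(A) = ∅, cl(A) = {x21, x22, x23, x24, x25}, ∂A = {x21, x22, x23, x24, x25}.

Closed sets in (X, τ) are complements of opens:
  closed(X, τ) = {∅, {x25}, {x22, x25}, {x21, x22, x23, x24, x25}}.
int(A) = ⋃ {U ∈ τ : U ⊆ A}. Opens contained in A: ∅.
Taking the union of these: int(A) = ∅.
cl(A) = ⋂ {C closed : A ⊆ C}. Closed sets containing A: {x21, x22, x23, x24, x25}.
Intersecting these: cl(A) = {x21, x22, x23, x24, x25}.
∂A = cl(A) ∖ int(A) = {x21, x22, x23, x24, x25} ∖ ∅ = {x21, x22, x23, x24, x25}.


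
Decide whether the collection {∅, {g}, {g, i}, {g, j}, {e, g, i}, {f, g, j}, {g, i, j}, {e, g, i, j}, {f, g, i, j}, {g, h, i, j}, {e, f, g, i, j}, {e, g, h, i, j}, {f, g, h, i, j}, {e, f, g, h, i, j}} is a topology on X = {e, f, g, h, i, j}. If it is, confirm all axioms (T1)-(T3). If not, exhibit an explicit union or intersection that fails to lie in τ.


τ IS a topology on X.

Axiom (T1): ∅ ∈ τ? Yes; X ∈ τ? Yes.
Axiom (T2/T3): check pairwise unions and intersections of members of τ.
All pairwise intersections and unions checked — each lies in τ. Therefore τ satisfies (T1), (T2), (T3): it IS a topology on X.


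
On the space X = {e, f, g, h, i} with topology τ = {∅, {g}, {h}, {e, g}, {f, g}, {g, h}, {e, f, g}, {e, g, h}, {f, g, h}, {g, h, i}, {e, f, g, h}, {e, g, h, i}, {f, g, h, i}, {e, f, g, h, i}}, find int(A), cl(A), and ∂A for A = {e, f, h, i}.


int(A) = {h}, cl(A) = {e, f, h, i}, ∂A = {e, f, i}.

Closed sets in (X, τ) are complements of opens:
  closed(X, τ) = {∅, {e}, {f}, {i}, {e, f}, {e, i}, {f, i}, {h, i}, {e, f, i}, {e, h, i}, {f, h, i}, {e, f, g, i}, {e, f, h, i}, {e, f, g, h, i}}.
int(A) = ⋃ {U ∈ τ : U ⊆ A}. Opens contained in A: ∅, {h}.
Taking the union of these: int(A) = {h}.
cl(A) = ⋂ {C closed : A ⊆ C}. Closed sets containing A: {e, f, h, i}, {e, f, g, h, i}.
Intersecting these: cl(A) = {e, f, h, i}.
∂A = cl(A) ∖ int(A) = {e, f, h, i} ∖ {h} = {e, f, i}.


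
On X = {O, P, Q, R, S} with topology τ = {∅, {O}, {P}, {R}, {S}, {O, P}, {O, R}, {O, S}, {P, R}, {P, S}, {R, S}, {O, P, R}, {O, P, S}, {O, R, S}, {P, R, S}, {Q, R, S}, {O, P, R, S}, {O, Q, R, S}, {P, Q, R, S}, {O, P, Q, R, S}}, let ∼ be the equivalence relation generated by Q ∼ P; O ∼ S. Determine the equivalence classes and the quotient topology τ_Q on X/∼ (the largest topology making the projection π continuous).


X/∼ = {[O=S], [P=Q], [R]}; |τ_Q| = 5.

Equivalence classes: [O=S], [P=Q], [R].
Quotient map π: X → X/∼ sends O ↦ [O=S], P ↦ [P=Q], Q ↦ [P=Q], R ↦ [R], S ↦ [O=S].
For each subset V ⊆ X/∼, compute π^{-1}(V) ⊆ X and check whether π^{-1}(V) ∈ τ. V is open in τ_Q iff π^{-1}(V) ∈ τ.
  V = {}: π^{-1}(V) = ∅ ∈ τ ✓.
  V = {[O=S]}: π^{-1}(V) = {O, S} ∈ τ ✓.
  V = {[P=Q]}: π^{-1}(V) = {P, Q} ∉ τ ✗.
  V = {[O=S], [P=Q]}: π^{-1}(V) = {O, P, Q, S} ∉ τ ✗.
  V = {[R]}: π^{-1}(V) = {R} ∈ τ ✓.
  V = {[O=S], [R]}: π^{-1}(V) = {O, R, S} ∈ τ ✓.
  V = {[P=Q], [R]}: π^{-1}(V) = {P, Q, R} ∉ τ ✗.
  V = {[O=S], [P=Q], [R]}: π^{-1}(V) = {O, P, Q, R, S} ∈ τ ✓.
Open sets in the quotient: τ_Q = {{}, {[O=S]}, {[R]}, {[O=S], [R]}, {[O=S], [P=Q], [R]}} (5 elements).


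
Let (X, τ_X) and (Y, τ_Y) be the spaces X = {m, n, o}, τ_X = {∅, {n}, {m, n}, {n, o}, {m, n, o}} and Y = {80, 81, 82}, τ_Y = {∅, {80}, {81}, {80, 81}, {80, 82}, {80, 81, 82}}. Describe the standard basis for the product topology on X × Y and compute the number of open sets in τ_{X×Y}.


Basis B = {∅ × ∅, {n} × {80}, {n} × {81}, {m, n} × {80}, {m, n} × {81}, {n} × {80, 81}, {n} × {80, 82}, {n, o} × {80}, {n, o} × {81}, {m, n, o} × {80}, {m, n, o} × {81}, {n} × {80, 81, 82}, {m, n} × {80, 81}, {m, n} × {80, 82}, {n, o} × {80, 81}, {n, o} × {80, 82}, {m, n} × {80, 81, 82}, {m, n, o} × {80, 81}, {m, n, o} × {80, 82}, {n, o} × {80, 81, 82}, {m, n, o} × {80, 81, 82}}; |τ_{X×Y}| = 70.

Enumerate products U × V with U ∈ τ_X, V ∈ τ_Y (deduplicated):
  ∅ × ∅ = {} (∅)
  {n} × {80} = {(n,80)}
  {n} × {81} = {(n,81)}
  {m, n} × {80} = {(m,80), (n,80)}
  {m, n} × {81} = {(m,81), (n,81)}
  {n} × {80, 81} = {(n,80), (n,81)}
  {n} × {80, 82} = {(n,80), (n,82)}
  {n, o} × {80} = {(n,80), (o,80)}
  {n, o} × {81} = {(n,81), (o,81)}
  {m, n, o} × {80} = {(m,80), (n,80), (o,80)}
  {m, n, o} × {81} = {(m,81), (n,81), (o,81)}
  {n} × {80, 81, 82} = {(n,80), (n,81), (n,82)}
  {m, n} × {80, 81} = {(m,80), (m,81), (n,80), (n,81)}
  {m, n} × {80, 82} = {(m,80), (m,82), (n,80), (n,82)}
  {n, o} × {80, 81} = {(n,80), (n,81), (o,80), (o,81)}
  {n, o} × {80, 82} = {(n,80), (n,82), (o,80), (o,82)}
  {m, n} × {80, 81, 82} = {(m,80), (m,81), (m,82), (n,80), (n,81), (n,82)}
  {m, n, o} × {80, 81} = {(m,80), (m,81), (n,80), (n,81), (o,80), (o,81)}
  {m, n, o} × {80, 82} = {(m,80), (m,82), (n,80), (n,82), (o,80), (o,82)}
  {n, o} × {80, 81, 82} = {(n,80), (n,81), (n,82), (o,80), (o,81), (o,82)}
  {m, n, o} × {80, 81, 82} = {(m,80), (m,81), (m,82), (n,80), (n,81), (n,82), (o,80), (o,81), (o,82)}
These 21 distinct sets form the basis B.
Close under arbitrary unions to get τ_{X×Y}; counting gives |τ_{X×Y}| = 70.


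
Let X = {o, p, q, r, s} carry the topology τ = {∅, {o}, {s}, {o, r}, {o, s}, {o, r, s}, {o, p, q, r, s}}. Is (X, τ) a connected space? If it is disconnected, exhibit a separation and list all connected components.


(X, τ) is connected.

Find clopen sets (U ∈ τ with X ∖ U ∈ τ):
  U = ∅, X ∖ U = {o, p, q, r, s} — both open, so U is clopen.
  U = {o, p, q, r, s}, X ∖ U = ∅ — both open, so U is clopen.
Only trivial clopens (∅ and X) exist, so (X, τ) is connected.
Compute connected components by grouping points that agree on all clopens:
  component: {o, p, q, r, s}


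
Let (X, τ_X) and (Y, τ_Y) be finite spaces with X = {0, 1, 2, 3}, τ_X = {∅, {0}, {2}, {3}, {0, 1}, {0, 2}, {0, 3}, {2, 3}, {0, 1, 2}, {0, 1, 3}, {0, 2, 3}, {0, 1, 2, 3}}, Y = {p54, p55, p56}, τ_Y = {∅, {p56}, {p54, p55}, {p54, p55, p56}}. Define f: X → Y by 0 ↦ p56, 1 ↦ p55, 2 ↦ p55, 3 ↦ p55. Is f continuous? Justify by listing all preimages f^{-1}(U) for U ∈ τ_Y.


f is NOT continuous.

Compute f^{-1}(U) for each U ∈ τ_Y:
  U = ∅: f^{-1}(U) = ∅ ∈ τ_X ✓.
  U = {p56}: f^{-1}(U) = {0} ∈ τ_X ✓.
  U = {p54, p55}: f^{-1}(U) = {1, 2, 3} ∉ τ_X ✗.
  U = {p54, p55, p56}: f^{-1}(U) = {0, 1, 2, 3} ∈ τ_X ✓.
Found U = {p54, p55} with f^{-1}(U) = {1, 2, 3} not in τ_X. Therefore f is NOT continuous.


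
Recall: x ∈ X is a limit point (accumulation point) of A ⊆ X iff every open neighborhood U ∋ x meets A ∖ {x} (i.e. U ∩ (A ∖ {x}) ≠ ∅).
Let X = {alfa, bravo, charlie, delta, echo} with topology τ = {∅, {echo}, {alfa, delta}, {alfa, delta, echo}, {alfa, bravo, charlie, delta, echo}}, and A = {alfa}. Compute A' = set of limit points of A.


A' = {bravo, charlie, delta}

For each x ∈ X, list the open sets U ∈ τ with x ∈ U, then check whether U ∩ (A ∖ {x}) ≠ ∅ for every such U.
  x = alfa: open {alfa, delta} ∋ x has {alfa, delta} ∩ (A ∖ {alfa}) = ∅, so x is NOT a limit point.
  x = bravo: opens ∋ x are {alfa, bravo, charlie, delta, echo}; each meets A ∖ {bravo}, so x IS a limit point.
  x = charlie: opens ∋ x are {alfa, bravo, charlie, delta, echo}; each meets A ∖ {charlie}, so x IS a limit point.
  x = delta: opens ∋ x are {alfa, delta}, {alfa, delta, echo}, {alfa, bravo, charlie, delta, echo}; each meets A ∖ {delta}, so x IS a limit point.
  x = echo: open {echo} ∋ x has {echo} ∩ (A ∖ {echo}) = ∅, so x is NOT a limit point.
Collecting: A' = {bravo, charlie, delta}.


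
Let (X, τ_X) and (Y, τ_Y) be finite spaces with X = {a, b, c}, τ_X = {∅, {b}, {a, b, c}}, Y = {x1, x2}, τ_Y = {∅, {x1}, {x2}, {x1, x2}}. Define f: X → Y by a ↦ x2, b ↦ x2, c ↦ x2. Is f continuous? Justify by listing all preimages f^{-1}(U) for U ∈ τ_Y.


f IS continuous.

Compute f^{-1}(U) for each U ∈ τ_Y:
  U = ∅: f^{-1}(U) = ∅ ∈ τ_X ✓.
  U = {x1}: f^{-1}(U) = ∅ ∈ τ_X ✓.
  U = {x2}: f^{-1}(U) = {a, b, c} ∈ τ_X ✓.
  U = {x1, x2}: f^{-1}(U) = {a, b, c} ∈ τ_X ✓.
Every preimage lies in τ_X, so f IS continuous.


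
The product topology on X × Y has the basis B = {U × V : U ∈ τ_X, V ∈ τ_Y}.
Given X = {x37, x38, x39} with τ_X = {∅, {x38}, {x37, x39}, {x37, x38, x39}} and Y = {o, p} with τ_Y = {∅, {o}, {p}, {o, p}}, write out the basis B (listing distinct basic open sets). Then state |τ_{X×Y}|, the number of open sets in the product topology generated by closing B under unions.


Basis B = {∅ × ∅, {x38} × {o}, {x38} × {p}, {x37, x39} × {o}, {x37, x39} × {p}, {x38} × {o, p}, {x37, x38, x39} × {o}, {x37, x38, x39} × {p}, {x37, x39} × {o, p}, {x37, x38, x39} × {o, p}}; |τ_{X×Y}| = 16.

Enumerate products U × V with U ∈ τ_X, V ∈ τ_Y (deduplicated):
  ∅ × ∅ = {} (∅)
  {x38} × {o} = {(x38,o)}
  {x38} × {p} = {(x38,p)}
  {x37, x39} × {o} = {(x37,o), (x39,o)}
  {x37, x39} × {p} = {(x37,p), (x39,p)}
  {x38} × {o, p} = {(x38,o), (x38,p)}
  {x37, x38, x39} × {o} = {(x37,o), (x38,o), (x39,o)}
  {x37, x38, x39} × {p} = {(x37,p), (x38,p), (x39,p)}
  {x37, x39} × {o, p} = {(x37,o), (x37,p), (x39,o), (x39,p)}
  {x37, x38, x39} × {o, p} = {(x37,o), (x37,p), (x38,o), (x38,p), (x39,o), (x39,p)}
These 10 distinct sets form the basis B.
Close under arbitrary unions to get τ_{X×Y}; counting gives |τ_{X×Y}| = 16.


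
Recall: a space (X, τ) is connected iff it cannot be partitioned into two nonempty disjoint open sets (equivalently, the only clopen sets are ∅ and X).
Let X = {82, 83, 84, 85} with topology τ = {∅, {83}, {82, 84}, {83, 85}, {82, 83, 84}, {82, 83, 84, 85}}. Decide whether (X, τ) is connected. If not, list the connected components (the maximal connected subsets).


(X, τ) is disconnected; components = [{82, 84}, {83, 85}].

Find clopen sets (U ∈ τ with X ∖ U ∈ τ):
  U = ∅, X ∖ U = {82, 83, 84, 85} — both open, so U is clopen.
  U = {82, 84}, X ∖ U = {83, 85} — both open, so U is clopen.
  U = {83, 85}, X ∖ U = {82, 84} — both open, so U is clopen.
  U = {82, 83, 84, 85}, X ∖ U = ∅ — both open, so U is clopen.
Nontrivial clopen(s) exist: e.g. {82, 84}. So (X, τ) is disconnected.
Compute connected components by grouping points that agree on all clopens:
  component: {82, 84}
  component: {83, 85}


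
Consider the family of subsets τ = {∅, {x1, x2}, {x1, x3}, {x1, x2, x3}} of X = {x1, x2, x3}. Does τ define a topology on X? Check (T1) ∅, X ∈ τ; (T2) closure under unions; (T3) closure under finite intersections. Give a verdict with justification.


τ is NOT a topology on X.

Axiom (T1): ∅ ∈ τ? Yes; X ∈ τ? Yes.
Axiom (T2/T3): check pairwise unions and intersections of members of τ.
Counterexample for (T3): {x1, x2} ∩ {x1, x3} = {x1} ∉ τ. Therefore τ is NOT a topology.


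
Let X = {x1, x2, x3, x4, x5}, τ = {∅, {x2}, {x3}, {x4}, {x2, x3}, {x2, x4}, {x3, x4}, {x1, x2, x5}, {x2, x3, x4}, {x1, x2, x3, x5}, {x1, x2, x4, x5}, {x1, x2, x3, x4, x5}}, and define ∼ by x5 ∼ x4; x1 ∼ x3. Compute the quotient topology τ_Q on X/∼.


X/∼ = {[x1=x3], [x2], [x4=x5]}; |τ_Q| = 3.

Equivalence classes: [x1=x3], [x2], [x4=x5].
Quotient map π: X → X/∼ sends x1 ↦ [x1=x3], x2 ↦ [x2], x3 ↦ [x1=x3], x4 ↦ [x4=x5], x5 ↦ [x4=x5].
For each subset V ⊆ X/∼, compute π^{-1}(V) ⊆ X and check whether π^{-1}(V) ∈ τ. V is open in τ_Q iff π^{-1}(V) ∈ τ.
  V = {}: π^{-1}(V) = ∅ ∈ τ ✓.
  V = {[x1=x3]}: π^{-1}(V) = {x1, x3} ∉ τ ✗.
  V = {[x2]}: π^{-1}(V) = {x2} ∈ τ ✓.
  V = {[x1=x3], [x2]}: π^{-1}(V) = {x1, x2, x3} ∉ τ ✗.
  V = {[x4=x5]}: π^{-1}(V) = {x4, x5} ∉ τ ✗.
  V = {[x1=x3], [x4=x5]}: π^{-1}(V) = {x1, x3, x4, x5} ∉ τ ✗.
  V = {[x2], [x4=x5]}: π^{-1}(V) = {x2, x4, x5} ∉ τ ✗.
  V = {[x1=x3], [x2], [x4=x5]}: π^{-1}(V) = {x1, x2, x3, x4, x5} ∈ τ ✓.
Open sets in the quotient: τ_Q = {{}, {[x2]}, {[x1=x3], [x2], [x4=x5]}} (3 elements).


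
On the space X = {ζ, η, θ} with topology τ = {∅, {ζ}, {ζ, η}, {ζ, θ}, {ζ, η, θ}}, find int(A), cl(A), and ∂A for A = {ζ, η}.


int(A) = {ζ, η}, cl(A) = {ζ, η, θ}, ∂A = {θ}.

Closed sets in (X, τ) are complements of opens:
  closed(X, τ) = {∅, {η}, {θ}, {η, θ}, {ζ, η, θ}}.
int(A) = ⋃ {U ∈ τ : U ⊆ A}. Opens contained in A: ∅, {ζ}, {ζ, η}.
Taking the union of these: int(A) = {ζ, η}.
cl(A) = ⋂ {C closed : A ⊆ C}. Closed sets containing A: {ζ, η, θ}.
Intersecting these: cl(A) = {ζ, η, θ}.
∂A = cl(A) ∖ int(A) = {ζ, η, θ} ∖ {ζ, η} = {θ}.


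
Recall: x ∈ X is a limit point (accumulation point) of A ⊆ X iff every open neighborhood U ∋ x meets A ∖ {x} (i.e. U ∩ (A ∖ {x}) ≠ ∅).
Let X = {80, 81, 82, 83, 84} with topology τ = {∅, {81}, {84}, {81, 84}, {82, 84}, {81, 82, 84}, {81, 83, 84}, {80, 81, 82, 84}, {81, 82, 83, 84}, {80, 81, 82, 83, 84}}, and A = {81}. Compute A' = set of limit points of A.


A' = {80, 83}

For each x ∈ X, list the open sets U ∈ τ with x ∈ U, then check whether U ∩ (A ∖ {x}) ≠ ∅ for every such U.
  x = 80: opens ∋ x are {80, 81, 82, 84}, {80, 81, 82, 83, 84}; each meets A ∖ {80}, so x IS a limit point.
  x = 81: open {81} ∋ x has {81} ∩ (A ∖ {81}) = ∅, so x is NOT a limit point.
  x = 82: open {82, 84} ∋ x has {82, 84} ∩ (A ∖ {82}) = ∅, so x is NOT a limit point.
  x = 83: opens ∋ x are {81, 83, 84}, {81, 82, 83, 84}, {80, 81, 82, 83, 84}; each meets A ∖ {83}, so x IS a limit point.
  x = 84: open {84} ∋ x has {84} ∩ (A ∖ {84}) = ∅, so x is NOT a limit point.
Collecting: A' = {80, 83}.


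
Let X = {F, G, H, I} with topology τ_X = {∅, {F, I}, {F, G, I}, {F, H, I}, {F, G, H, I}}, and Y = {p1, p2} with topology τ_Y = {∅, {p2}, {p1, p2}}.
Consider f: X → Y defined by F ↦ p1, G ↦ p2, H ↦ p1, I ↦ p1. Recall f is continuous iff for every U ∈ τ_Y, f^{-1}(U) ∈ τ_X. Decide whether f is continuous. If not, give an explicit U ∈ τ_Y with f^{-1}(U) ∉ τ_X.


f is NOT continuous.

Compute f^{-1}(U) for each U ∈ τ_Y:
  U = ∅: f^{-1}(U) = ∅ ∈ τ_X ✓.
  U = {p2}: f^{-1}(U) = {G} ∉ τ_X ✗.
  U = {p1, p2}: f^{-1}(U) = {F, G, H, I} ∈ τ_X ✓.
Found U = {p2} with f^{-1}(U) = {G} not in τ_X. Therefore f is NOT continuous.


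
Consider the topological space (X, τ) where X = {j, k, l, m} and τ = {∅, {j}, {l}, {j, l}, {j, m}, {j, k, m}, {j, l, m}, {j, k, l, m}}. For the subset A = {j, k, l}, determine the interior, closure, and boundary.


int(A) = {j, l}, cl(A) = {j, k, l, m}, ∂A = {k, m}.

Closed sets in (X, τ) are complements of opens:
  closed(X, τ) = {∅, {k}, {l}, {k, l}, {k, m}, {j, k, m}, {k, l, m}, {j, k, l, m}}.
int(A) = ⋃ {U ∈ τ : U ⊆ A}. Opens contained in A: ∅, {j}, {l}, {j, l}.
Taking the union of these: int(A) = {j, l}.
cl(A) = ⋂ {C closed : A ⊆ C}. Closed sets containing A: {j, k, l, m}.
Intersecting these: cl(A) = {j, k, l, m}.
∂A = cl(A) ∖ int(A) = {j, k, l, m} ∖ {j, l} = {k, m}.


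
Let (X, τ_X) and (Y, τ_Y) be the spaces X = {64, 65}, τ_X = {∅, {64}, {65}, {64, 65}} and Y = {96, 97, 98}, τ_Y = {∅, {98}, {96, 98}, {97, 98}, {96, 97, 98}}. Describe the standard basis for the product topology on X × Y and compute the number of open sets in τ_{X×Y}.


Basis B = {∅ × ∅, {64} × {98}, {65} × {98}, {64} × {96, 98}, {64} × {97, 98}, {64, 65} × {98}, {65} × {96, 98}, {65} × {97, 98}, {64} × {96, 97, 98}, {65} × {96, 97, 98}, {64, 65} × {96, 98}, {64, 65} × {97, 98}, {64, 65} × {96, 97, 98}}; |τ_{X×Y}| = 25.

Enumerate products U × V with U ∈ τ_X, V ∈ τ_Y (deduplicated):
  ∅ × ∅ = {} (∅)
  {64} × {98} = {(64,98)}
  {65} × {98} = {(65,98)}
  {64} × {96, 98} = {(64,96), (64,98)}
  {64} × {97, 98} = {(64,97), (64,98)}
  {64, 65} × {98} = {(64,98), (65,98)}
  {65} × {96, 98} = {(65,96), (65,98)}
  {65} × {97, 98} = {(65,97), (65,98)}
  {64} × {96, 97, 98} = {(64,96), (64,97), (64,98)}
  {65} × {96, 97, 98} = {(65,96), (65,97), (65,98)}
  {64, 65} × {96, 98} = {(64,96), (64,98), (65,96), (65,98)}
  {64, 65} × {97, 98} = {(64,97), (64,98), (65,97), (65,98)}
  {64, 65} × {96, 97, 98} = {(64,96), (64,97), (64,98), (65,96), (65,97), (65,98)}
These 13 distinct sets form the basis B.
Close under arbitrary unions to get τ_{X×Y}; counting gives |τ_{X×Y}| = 25.


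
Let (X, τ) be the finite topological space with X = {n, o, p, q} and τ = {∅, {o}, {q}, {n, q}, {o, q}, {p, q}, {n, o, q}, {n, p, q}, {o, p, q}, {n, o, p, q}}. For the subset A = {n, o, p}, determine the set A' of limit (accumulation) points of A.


A' = ∅

For each x ∈ X, list the open sets U ∈ τ with x ∈ U, then check whether U ∩ (A ∖ {x}) ≠ ∅ for every such U.
  x = n: open {n, q} ∋ x has {n, q} ∩ (A ∖ {n}) = ∅, so x is NOT a limit point.
  x = o: open {o} ∋ x has {o} ∩ (A ∖ {o}) = ∅, so x is NOT a limit point.
  x = p: open {p, q} ∋ x has {p, q} ∩ (A ∖ {p}) = ∅, so x is NOT a limit point.
  x = q: open {q} ∋ x has {q} ∩ (A ∖ {q}) = ∅, so x is NOT a limit point.
Collecting: A' = ∅.


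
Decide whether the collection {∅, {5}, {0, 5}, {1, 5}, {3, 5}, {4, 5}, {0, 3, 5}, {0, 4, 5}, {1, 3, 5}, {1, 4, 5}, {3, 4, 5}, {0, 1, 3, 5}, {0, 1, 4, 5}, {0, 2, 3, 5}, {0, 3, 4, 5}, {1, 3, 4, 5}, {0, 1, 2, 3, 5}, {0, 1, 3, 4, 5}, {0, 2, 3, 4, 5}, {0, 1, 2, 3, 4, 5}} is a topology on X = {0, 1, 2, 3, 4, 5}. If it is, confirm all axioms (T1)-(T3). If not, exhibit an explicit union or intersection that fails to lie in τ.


τ is NOT a topology on X.

Axiom (T1): ∅ ∈ τ? Yes; X ∈ τ? Yes.
Axiom (T2/T3): check pairwise unions and intersections of members of τ.
Counterexample for (T2): {0, 5} ∪ {1, 5} = {0, 1, 5} ∉ τ. Therefore τ is NOT a topology.


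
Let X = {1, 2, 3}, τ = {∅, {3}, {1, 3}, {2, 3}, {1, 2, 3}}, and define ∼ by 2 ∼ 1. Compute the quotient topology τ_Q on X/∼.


X/∼ = {[1=2], [3]}; |τ_Q| = 3.

Equivalence classes: [1=2], [3].
Quotient map π: X → X/∼ sends 1 ↦ [1=2], 2 ↦ [1=2], 3 ↦ [3].
For each subset V ⊆ X/∼, compute π^{-1}(V) ⊆ X and check whether π^{-1}(V) ∈ τ. V is open in τ_Q iff π^{-1}(V) ∈ τ.
  V = {}: π^{-1}(V) = ∅ ∈ τ ✓.
  V = {[1=2]}: π^{-1}(V) = {1, 2} ∉ τ ✗.
  V = {[3]}: π^{-1}(V) = {3} ∈ τ ✓.
  V = {[1=2], [3]}: π^{-1}(V) = {1, 2, 3} ∈ τ ✓.
Open sets in the quotient: τ_Q = {{}, {[3]}, {[1=2], [3]}} (3 elements).


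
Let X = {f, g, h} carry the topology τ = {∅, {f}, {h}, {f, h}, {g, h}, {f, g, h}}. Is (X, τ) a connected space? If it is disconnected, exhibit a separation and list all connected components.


(X, τ) is disconnected; components = [{f}, {g, h}].

Find clopen sets (U ∈ τ with X ∖ U ∈ τ):
  U = ∅, X ∖ U = {f, g, h} — both open, so U is clopen.
  U = {f}, X ∖ U = {g, h} — both open, so U is clopen.
  U = {g, h}, X ∖ U = {f} — both open, so U is clopen.
  U = {f, g, h}, X ∖ U = ∅ — both open, so U is clopen.
Nontrivial clopen(s) exist: e.g. {f}. So (X, τ) is disconnected.
Compute connected components by grouping points that agree on all clopens:
  component: {f}
  component: {g, h}


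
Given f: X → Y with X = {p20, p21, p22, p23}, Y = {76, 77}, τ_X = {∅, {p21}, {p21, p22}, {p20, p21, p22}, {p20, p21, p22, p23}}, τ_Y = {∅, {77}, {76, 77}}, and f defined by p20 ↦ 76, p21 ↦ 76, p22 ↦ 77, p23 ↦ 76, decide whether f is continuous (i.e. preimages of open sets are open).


f is NOT continuous.

Compute f^{-1}(U) for each U ∈ τ_Y:
  U = ∅: f^{-1}(U) = ∅ ∈ τ_X ✓.
  U = {77}: f^{-1}(U) = {p22} ∉ τ_X ✗.
  U = {76, 77}: f^{-1}(U) = {p20, p21, p22, p23} ∈ τ_X ✓.
Found U = {77} with f^{-1}(U) = {p22} not in τ_X. Therefore f is NOT continuous.


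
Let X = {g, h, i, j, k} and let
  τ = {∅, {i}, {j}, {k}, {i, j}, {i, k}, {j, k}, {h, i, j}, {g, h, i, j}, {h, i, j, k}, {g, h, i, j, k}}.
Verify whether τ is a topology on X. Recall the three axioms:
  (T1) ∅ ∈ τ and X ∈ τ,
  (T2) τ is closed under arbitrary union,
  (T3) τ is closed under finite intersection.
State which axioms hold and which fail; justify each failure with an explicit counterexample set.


τ is NOT a topology on X.

Axiom (T1): ∅ ∈ τ? Yes; X ∈ τ? Yes.
Axiom (T2/T3): check pairwise unions and intersections of members of τ.
Counterexample for (T2): {i} ∪ {j, k} = {i, j, k} ∉ τ. Therefore τ is NOT a topology.


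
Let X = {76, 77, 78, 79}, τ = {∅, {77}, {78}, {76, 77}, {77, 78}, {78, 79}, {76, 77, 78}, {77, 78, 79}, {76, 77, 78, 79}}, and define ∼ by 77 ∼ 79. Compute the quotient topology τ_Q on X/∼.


X/∼ = {[76], [77=79], [78]}; |τ_Q| = 4.

Equivalence classes: [76], [77=79], [78].
Quotient map π: X → X/∼ sends 76 ↦ [76], 77 ↦ [77=79], 78 ↦ [78], 79 ↦ [77=79].
For each subset V ⊆ X/∼, compute π^{-1}(V) ⊆ X and check whether π^{-1}(V) ∈ τ. V is open in τ_Q iff π^{-1}(V) ∈ τ.
  V = {}: π^{-1}(V) = ∅ ∈ τ ✓.
  V = {[76]}: π^{-1}(V) = {76} ∉ τ ✗.
  V = {[77=79]}: π^{-1}(V) = {77, 79} ∉ τ ✗.
  V = {[76], [77=79]}: π^{-1}(V) = {76, 77, 79} ∉ τ ✗.
  V = {[78]}: π^{-1}(V) = {78} ∈ τ ✓.
  V = {[76], [78]}: π^{-1}(V) = {76, 78} ∉ τ ✗.
  V = {[77=79], [78]}: π^{-1}(V) = {77, 78, 79} ∈ τ ✓.
  V = {[76], [77=79], [78]}: π^{-1}(V) = {76, 77, 78, 79} ∈ τ ✓.
Open sets in the quotient: τ_Q = {{}, {[78]}, {[77=79], [78]}, {[76], [77=79], [78]}} (4 elements).


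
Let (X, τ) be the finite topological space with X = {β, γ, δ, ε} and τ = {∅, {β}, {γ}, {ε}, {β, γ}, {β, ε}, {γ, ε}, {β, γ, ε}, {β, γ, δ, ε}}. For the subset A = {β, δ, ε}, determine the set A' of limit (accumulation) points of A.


A' = {δ}

For each x ∈ X, list the open sets U ∈ τ with x ∈ U, then check whether U ∩ (A ∖ {x}) ≠ ∅ for every such U.
  x = β: open {β} ∋ x has {β} ∩ (A ∖ {β}) = ∅, so x is NOT a limit point.
  x = γ: open {γ} ∋ x has {γ} ∩ (A ∖ {γ}) = ∅, so x is NOT a limit point.
  x = δ: opens ∋ x are {β, γ, δ, ε}; each meets A ∖ {δ}, so x IS a limit point.
  x = ε: open {ε} ∋ x has {ε} ∩ (A ∖ {ε}) = ∅, so x is NOT a limit point.
Collecting: A' = {δ}.


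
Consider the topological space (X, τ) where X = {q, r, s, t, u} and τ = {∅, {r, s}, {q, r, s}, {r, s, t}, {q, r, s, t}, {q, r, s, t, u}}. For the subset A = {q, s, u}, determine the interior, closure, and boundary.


int(A) = ∅, cl(A) = {q, r, s, t, u}, ∂A = {q, r, s, t, u}.

Closed sets in (X, τ) are complements of opens:
  closed(X, τ) = {∅, {u}, {q, u}, {t, u}, {q, t, u}, {q, r, s, t, u}}.
int(A) = ⋃ {U ∈ τ : U ⊆ A}. Opens contained in A: ∅.
Taking the union of these: int(A) = ∅.
cl(A) = ⋂ {C closed : A ⊆ C}. Closed sets containing A: {q, r, s, t, u}.
Intersecting these: cl(A) = {q, r, s, t, u}.
∂A = cl(A) ∖ int(A) = {q, r, s, t, u} ∖ ∅ = {q, r, s, t, u}.


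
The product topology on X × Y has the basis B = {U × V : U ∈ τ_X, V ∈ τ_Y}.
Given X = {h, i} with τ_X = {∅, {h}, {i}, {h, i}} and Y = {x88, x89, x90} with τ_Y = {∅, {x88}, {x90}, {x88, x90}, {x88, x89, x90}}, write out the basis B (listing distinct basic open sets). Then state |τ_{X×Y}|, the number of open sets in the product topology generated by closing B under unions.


Basis B = {∅ × ∅, {h} × {x88}, {h} × {x90}, {i} × {x88}, {i} × {x90}, {h} × {x88, x90}, {h, i} × {x88}, {h, i} × {x90}, {i} × {x88, x90}, {h} × {x88, x89, x90}, {i} × {x88, x89, x90}, {h, i} × {x88, x90}, {h, i} × {x88, x89, x90}}; |τ_{X×Y}| = 25.

Enumerate products U × V with U ∈ τ_X, V ∈ τ_Y (deduplicated):
  ∅ × ∅ = {} (∅)
  {h} × {x88} = {(h,x88)}
  {h} × {x90} = {(h,x90)}
  {i} × {x88} = {(i,x88)}
  {i} × {x90} = {(i,x90)}
  {h} × {x88, x90} = {(h,x88), (h,x90)}
  {h, i} × {x88} = {(h,x88), (i,x88)}
  {h, i} × {x90} = {(h,x90), (i,x90)}
  {i} × {x88, x90} = {(i,x88), (i,x90)}
  {h} × {x88, x89, x90} = {(h,x88), (h,x89), (h,x90)}
  {i} × {x88, x89, x90} = {(i,x88), (i,x89), (i,x90)}
  {h, i} × {x88, x90} = {(h,x88), (h,x90), (i,x88), (i,x90)}
  {h, i} × {x88, x89, x90} = {(h,x88), (h,x89), (h,x90), (i,x88), (i,x89), (i,x90)}
These 13 distinct sets form the basis B.
Close under arbitrary unions to get τ_{X×Y}; counting gives |τ_{X×Y}| = 25.
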